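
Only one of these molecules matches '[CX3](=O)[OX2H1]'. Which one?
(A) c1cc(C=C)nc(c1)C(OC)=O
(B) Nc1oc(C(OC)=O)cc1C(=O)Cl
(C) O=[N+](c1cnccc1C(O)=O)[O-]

C

[CX3](=O)[OX2H1] describes an sp2 carbon double-bonded to O and single-bonded to an -OH oxygen (a carboxylic acid).
(A) has a methyl-ester group (-C(=O)OCH3) but the singly-bonded O has no H (OX2H0, not OX2H1).
(B) has an acyl chloride (-C(=O)Cl) but the carbonyl is bonded to Cl, not to an -OH oxygen.
(C) contains a carboxylic acid group (-C(=O)OH), which satisfies every atom and bond constraint.
So the answer is (C).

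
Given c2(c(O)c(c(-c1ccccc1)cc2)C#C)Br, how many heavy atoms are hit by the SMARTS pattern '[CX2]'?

The query [CX2] means: C with X2: aliphatic carbon with exactly 2 total connections.
Check the 16 heavy atoms by environment: 12× c (aromatic, X3) → no; 2× C (X2) → match; 1× O (X2) → no; 1× Br (X1) → no.
That gives 2 matching atoms.

2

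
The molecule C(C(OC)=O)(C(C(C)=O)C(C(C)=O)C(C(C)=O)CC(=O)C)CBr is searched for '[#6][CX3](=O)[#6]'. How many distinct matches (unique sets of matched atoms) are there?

4

[#6][CX3](=O)[#6] is the SMARTS for a ketone: a carbonyl carbon (no H) flanked by two carbons.
The molecule carries 4 separate instances of an acetyl/ketone group (-C(=O)CH3) meeting every constraint; each maps to a distinct set of atoms, giving 4 matches.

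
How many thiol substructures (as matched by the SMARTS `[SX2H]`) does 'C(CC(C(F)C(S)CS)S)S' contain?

4

[SX2H] is the SMARTS for a thiol: an aliphatic sulfur with two connections, one being H.
The molecule carries 4 separate instances of a thiol (-SH) meeting every constraint; each maps to a distinct set of atoms, giving 4 matches.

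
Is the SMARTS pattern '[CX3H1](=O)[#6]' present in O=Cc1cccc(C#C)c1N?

Yes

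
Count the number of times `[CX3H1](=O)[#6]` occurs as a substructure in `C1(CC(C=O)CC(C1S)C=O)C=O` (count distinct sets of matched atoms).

[CX3H1](=O)[#6] is the SMARTS for an aldehyde: an sp2 carbon with one H, double-bonded to O and single-bonded to carbon.
The molecule carries 3 separate instances of an aldehyde (-CHO) meeting every constraint; each maps to a distinct set of atoms, giving 3 matches.

3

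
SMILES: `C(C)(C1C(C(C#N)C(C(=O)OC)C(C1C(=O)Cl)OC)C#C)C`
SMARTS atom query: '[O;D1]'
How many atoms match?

The query [O;D1] means: aliphatic oxygen bonded to exactly one heavy atom.
Check the 22 heavy atoms by environment: 9× C (D3) → no; 2× C (D2) → no; 5× C (D1) → no; 2× O (D1) → match; 1× Cl (D1) → no; 1× N (D1) → no; 2× O (D2) → no.
That gives 2 matching atoms.

2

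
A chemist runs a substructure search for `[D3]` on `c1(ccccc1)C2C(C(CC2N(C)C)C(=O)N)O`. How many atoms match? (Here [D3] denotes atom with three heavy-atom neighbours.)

Check the 18 heavy atoms by environment: 5× C (D3) → match; 1× C (D2) → no; 1× N (D3) → match; 2× C (D1) → no; 1× c (aromatic, D3) → match; 5× c (aromatic, D2) → no; 2× O (D1) → no; 1× N (D1) → no.
Summing the matching environments: 5 + 1 + 1 = 7 matching atoms.

7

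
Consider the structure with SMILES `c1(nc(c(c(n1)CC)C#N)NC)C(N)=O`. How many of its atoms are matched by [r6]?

6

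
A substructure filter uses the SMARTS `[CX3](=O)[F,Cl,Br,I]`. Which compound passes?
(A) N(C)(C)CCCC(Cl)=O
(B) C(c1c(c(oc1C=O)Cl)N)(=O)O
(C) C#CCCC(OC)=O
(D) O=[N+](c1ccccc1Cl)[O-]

A

[CX3](=O)[F,Cl,Br,I] describes a carbonyl carbon bonded to a halogen (an acyl halide).
(A) contains an acyl chloride (-C(=O)Cl), which satisfies every atom and bond constraint.
(B) has a carboxylic acid group (-C(=O)OH) but the carbonyl is bonded to -OH, not to a halogen.
(C) has a methyl-ester group (-C(=O)OCH3) but the carbonyl is bonded to -O-C, not to a halogen.
(D) has a chloro substituent but the Cl is not on a carbonyl carbon.
So the answer is (A).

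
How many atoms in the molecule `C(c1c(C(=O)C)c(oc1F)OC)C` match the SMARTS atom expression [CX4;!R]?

Check the 13 heavy atoms by environment: 1× o (aromatic, X2, in 5-ring) → no; 4× c (aromatic, X3, in 5-ring) → no; 1× F (X1, acyclic) → no; 4× C (X4, acyclic) → match; 1× O (X2, acyclic) → no; 1× C (X3, acyclic) → no; 1× O (X1, acyclic) → no.
That gives 4 matching atoms.

4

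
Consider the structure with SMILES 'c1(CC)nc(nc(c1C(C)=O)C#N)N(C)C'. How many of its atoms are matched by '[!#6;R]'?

The query [!#6;R] means: non-carbon atom that is part of a ring.
Check the 16 heavy atoms by environment: 2× n (aromatic, in 6-ring) → match; 4× c (aromatic, in 6-ring) → no; 2× N (acyclic) → no; 7× C (acyclic) → no; 1× O (acyclic) → no.
That gives 2 matching atoms.

2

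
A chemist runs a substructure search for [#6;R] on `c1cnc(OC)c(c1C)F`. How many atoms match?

The query [#6;R] means: carbon that is part of a ring.
Check the 10 heavy atoms by environment: 1× n (aromatic, in 6-ring) → no; 5× c (aromatic, in 6-ring) → match; 2× C (acyclic) → no; 1× F (acyclic) → no; 1× O (acyclic) → no.
That gives 5 matching atoms.

5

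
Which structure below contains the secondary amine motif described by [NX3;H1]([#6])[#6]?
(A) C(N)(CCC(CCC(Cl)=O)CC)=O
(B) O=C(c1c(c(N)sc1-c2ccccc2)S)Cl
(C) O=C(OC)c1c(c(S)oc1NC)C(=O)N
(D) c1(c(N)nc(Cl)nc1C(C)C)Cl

C

[NX3;H1]([#6])[#6] describes a trivalent nitrogen with one H, bonded to two carbons (a secondary amine).
(A) has a primary amide (-C(=O)NH2) but the -C(=O)NH2 nitrogen has H2, not H1.
(B) has a primary amino group (-NH2) but the nitrogen has H2 and only one carbon neighbour.
(C) contains an N-methylamino group (-NHCH3), which satisfies every atom and bond constraint.
(D) has a primary amino group (-NH2) but the nitrogen has H2 and only one carbon neighbour.
So the answer is (C).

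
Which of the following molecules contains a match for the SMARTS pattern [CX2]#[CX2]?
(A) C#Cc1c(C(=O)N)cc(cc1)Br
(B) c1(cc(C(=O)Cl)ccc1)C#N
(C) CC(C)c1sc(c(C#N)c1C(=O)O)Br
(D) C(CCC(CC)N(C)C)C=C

A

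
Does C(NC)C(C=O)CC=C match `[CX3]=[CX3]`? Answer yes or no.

Yes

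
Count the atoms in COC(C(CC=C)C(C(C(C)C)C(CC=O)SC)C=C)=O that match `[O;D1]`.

2

The query [O;D1] means: aliphatic oxygen bonded to exactly one heavy atom.
Check the 21 heavy atoms by environment: 5× C (D2) → no; 6× C (D3) → no; 6× C (D1) → no; 2× O (D1) → match; 1× O (D2) → no; 1× S (D2) → no.
That gives 2 matching atoms.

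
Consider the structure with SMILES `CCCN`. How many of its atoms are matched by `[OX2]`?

0

The query [OX2] means: aliphatic oxygen with two total connections — ether, hydroxyl, or ester single-bond O.
Check the 4 heavy atoms by environment: 3× C (X4) → no; 1× N (X3) → no.
No environment satisfies the query, so 0 matching atoms.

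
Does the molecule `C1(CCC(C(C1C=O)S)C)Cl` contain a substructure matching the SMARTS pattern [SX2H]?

The pattern [SX2H] describes an aliphatic sulfur with two connections, one being H — a thiol.
The molecule carries a thiol (-SH), whose atoms satisfy every constraint of the query, so the pattern matches.

Yes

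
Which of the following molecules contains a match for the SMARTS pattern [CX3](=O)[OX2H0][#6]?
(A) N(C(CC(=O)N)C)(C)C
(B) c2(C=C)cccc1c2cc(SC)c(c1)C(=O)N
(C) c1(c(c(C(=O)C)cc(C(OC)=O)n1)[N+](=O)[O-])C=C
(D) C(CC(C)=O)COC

C

[CX3](=O)[OX2H0][#6] describes a carbonyl carbon bonded to an oxygen that is itself bonded to carbon (no H on that O) (an ester).
(A) has a primary amide (-C(=O)NH2) but the carbonyl is bonded to N, not to an O-C linkage.
(B) has a primary amide (-C(=O)NH2) but the carbonyl is bonded to N, not to an O-C linkage.
(C) contains a methyl-ester group (-C(=O)OCH3), which satisfies every atom and bond constraint.
(D) has a methoxy ether (-OCH3) but the ether oxygen is not adjacent to a C=O carbon.
So the answer is (C).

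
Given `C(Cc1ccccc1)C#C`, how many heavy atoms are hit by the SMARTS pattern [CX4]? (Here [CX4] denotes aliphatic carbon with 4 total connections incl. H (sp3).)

2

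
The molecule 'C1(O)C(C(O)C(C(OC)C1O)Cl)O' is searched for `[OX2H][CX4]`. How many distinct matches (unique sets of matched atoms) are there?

[OX2H][CX4] is the SMARTS for an aliphatic alcohol: a hydroxyl oxygen bound to an sp3 (X4) carbon.
The molecule carries 4 separate instances of a hydroxyl group (-OH) meeting every constraint; each maps to a distinct set of atoms, giving 4 matches.

4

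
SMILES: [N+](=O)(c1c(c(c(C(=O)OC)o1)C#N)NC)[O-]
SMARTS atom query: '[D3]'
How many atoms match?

Check the 16 heavy atoms by environment: 1× o (aromatic, D2) → no; 4× c (aromatic, D3) → match; 1× N (D2) → no; 2× C (D1) → no; 1× C (D2) → no; 1× N (D1) → no; 1× C (D3) → match; 2× O (D1) → no; 1× O (D2) → no; 1× N (charge +1, D3) → match; 1× O (charge -1, D1) → no.
Summing the matching environments: 4 + 1 + 1 = 6 matching atoms.

6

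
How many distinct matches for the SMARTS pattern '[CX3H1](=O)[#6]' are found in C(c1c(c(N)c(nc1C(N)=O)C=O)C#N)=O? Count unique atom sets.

2

[CX3H1](=O)[#6] is the SMARTS for an aldehyde: an sp2 carbon with one H, double-bonded to O and single-bonded to carbon.
The molecule carries 2 separate instances of an aldehyde (-CHO) meeting every constraint; each maps to a distinct set of atoms, giving 2 matches.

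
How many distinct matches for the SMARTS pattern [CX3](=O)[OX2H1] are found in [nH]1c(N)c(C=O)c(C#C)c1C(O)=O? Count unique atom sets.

1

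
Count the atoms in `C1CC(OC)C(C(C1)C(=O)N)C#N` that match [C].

9

Check the 13 heavy atoms by environment: 9× C → match; 2× O → no; 2× N → no.
That gives 9 matching atoms.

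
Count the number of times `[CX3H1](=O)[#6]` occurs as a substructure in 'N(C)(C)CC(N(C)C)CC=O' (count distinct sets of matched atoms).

1

[CX3H1](=O)[#6] is the SMARTS for an aldehyde: an sp2 carbon with one H, double-bonded to O and single-bonded to carbon.
Exactly one fragment in the molecule meets all constraints, giving 1 match.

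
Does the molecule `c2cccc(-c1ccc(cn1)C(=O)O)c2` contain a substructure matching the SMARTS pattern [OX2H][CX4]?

No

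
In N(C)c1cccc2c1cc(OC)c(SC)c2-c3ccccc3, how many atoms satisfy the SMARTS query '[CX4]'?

Check the 22 heavy atoms by environment: 16× c (aromatic, X3) → no; 1× O (X2) → no; 3× C (X4) → match; 1× S (X2) → no; 1× N (X3) → no.
That gives 3 matching atoms.

3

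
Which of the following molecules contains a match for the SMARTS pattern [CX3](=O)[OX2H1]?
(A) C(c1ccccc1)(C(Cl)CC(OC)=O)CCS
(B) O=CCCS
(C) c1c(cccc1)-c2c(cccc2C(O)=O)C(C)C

[CX3](=O)[OX2H1] describes an sp2 carbon double-bonded to O and single-bonded to an -OH oxygen (a carboxylic acid).
(A) has a methyl-ester group (-C(=O)OCH3) but the singly-bonded O has no H (OX2H0, not OX2H1).
(B) has an aldehyde (-CHO) but there is no singly-bonded oxygen on the carbonyl carbon.
(C) contains a carboxylic acid group (-C(=O)OH), which satisfies every atom and bond constraint.
So the answer is (C).

C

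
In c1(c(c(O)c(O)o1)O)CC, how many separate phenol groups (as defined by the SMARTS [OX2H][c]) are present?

[OX2H][c] is the SMARTS for a phenol: a hydroxyl oxygen attached to an aromatic carbon.
The molecule carries 3 separate instances of a hydroxyl group (-OH) meeting every constraint; each maps to a distinct set of atoms, giving 3 matches.

3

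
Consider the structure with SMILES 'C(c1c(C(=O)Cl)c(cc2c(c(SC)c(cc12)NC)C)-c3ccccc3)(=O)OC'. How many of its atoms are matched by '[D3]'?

The query [D3] means: atom with exactly three heavy-atom neighbours.
Check the 28 heavy atoms by environment: 9× c (aromatic, D3) → match; 7× c (aromatic, D2) → no; 2× C (D3) → match; 2× O (D1) → no; 1× Cl (D1) → no; 1× N (D2) → no; 4× C (D1) → no; 1× O (D2) → no; 1× S (D2) → no.
Summing the matching environments: 9 + 2 = 11 matching atoms.

11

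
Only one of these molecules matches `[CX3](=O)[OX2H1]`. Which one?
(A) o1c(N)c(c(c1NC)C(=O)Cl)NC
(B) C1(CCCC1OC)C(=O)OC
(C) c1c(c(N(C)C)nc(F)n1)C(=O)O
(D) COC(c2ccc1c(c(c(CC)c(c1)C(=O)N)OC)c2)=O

C

[CX3](=O)[OX2H1] describes an sp2 carbon double-bonded to O and single-bonded to an -OH oxygen (a carboxylic acid).
(A) has an acyl chloride (-C(=O)Cl) but the carbonyl is bonded to Cl, not to an -OH oxygen.
(B) has a methyl-ester group (-C(=O)OCH3) but the singly-bonded O has no H (OX2H0, not OX2H1).
(C) contains a carboxylic acid group (-C(=O)OH), which satisfies every atom and bond constraint.
(D) has a primary amide (-C(=O)NH2) but the carbonyl is bonded to N, not to an -OH oxygen.
So the answer is (C).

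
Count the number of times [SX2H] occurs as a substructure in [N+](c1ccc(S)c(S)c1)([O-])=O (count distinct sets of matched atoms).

2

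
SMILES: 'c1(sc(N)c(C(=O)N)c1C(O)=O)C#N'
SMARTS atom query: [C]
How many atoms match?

The query [C] means: uppercase C matches aliphatic (non-aromatic) carbon only.
Check the 14 heavy atoms by environment: 1× s (aromatic) → no; 4× c (aromatic) → no; 3× C → match; 3× O → no; 3× N → no.
That gives 3 matching atoms.

3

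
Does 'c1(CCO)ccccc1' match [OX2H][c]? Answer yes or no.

No

The pattern [OX2H][c] describes a hydroxyl oxygen attached to an aromatic carbon — a phenol.
The closest candidate here is a hydroxyl group (-OH), but the -OH is on an aliphatic carbon, not an aromatic c. No other fragment satisfies the full query, so there is no match.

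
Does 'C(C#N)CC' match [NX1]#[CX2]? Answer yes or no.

The pattern [NX1]#[CX2] describes a nitrogen triple-bonded to a two-connected carbon — a nitrile.
The molecule carries a nitrile (-C#N), whose atoms satisfy every constraint of the query, so the pattern matches.

Yes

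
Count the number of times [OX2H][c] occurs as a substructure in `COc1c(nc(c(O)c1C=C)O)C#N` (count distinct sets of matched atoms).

2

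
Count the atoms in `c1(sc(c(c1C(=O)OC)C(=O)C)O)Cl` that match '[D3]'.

6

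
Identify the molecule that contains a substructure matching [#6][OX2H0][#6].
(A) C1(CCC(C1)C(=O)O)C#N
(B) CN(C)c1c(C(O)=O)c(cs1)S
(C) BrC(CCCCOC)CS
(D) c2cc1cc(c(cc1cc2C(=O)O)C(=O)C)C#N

[#6][OX2H0][#6] describes an aliphatic oxygen bridging two carbons with no H on the oxygen (an ether).
(A) has a carboxylic acid group (-C(=O)OH) but the -OH oxygen has H1; the =O is OX1, not OX2.
(B) has a carboxylic acid group (-C(=O)OH) but the -OH oxygen has H1; the =O is OX1, not OX2.
(C) contains a methoxy ether (-OCH3), which satisfies every atom and bond constraint.
(D) has a carboxylic acid group (-C(=O)OH) but the -OH oxygen has H1; the =O is OX1, not OX2.
So the answer is (C).

C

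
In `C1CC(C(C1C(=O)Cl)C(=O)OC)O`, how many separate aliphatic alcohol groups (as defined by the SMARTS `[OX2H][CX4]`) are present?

1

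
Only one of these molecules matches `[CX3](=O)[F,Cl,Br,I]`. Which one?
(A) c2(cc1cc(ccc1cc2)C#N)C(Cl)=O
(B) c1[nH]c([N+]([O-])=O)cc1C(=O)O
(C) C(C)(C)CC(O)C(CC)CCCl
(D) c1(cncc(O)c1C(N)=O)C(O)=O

A

[CX3](=O)[F,Cl,Br,I] describes a carbonyl carbon bonded to a halogen (an acyl halide).
(A) contains an acyl chloride (-C(=O)Cl), which satisfies every atom and bond constraint.
(B) has a carboxylic acid group (-C(=O)OH) but the carbonyl is bonded to -OH, not to a halogen.
(C) has a chloro substituent but the Cl is not on a carbonyl carbon.
(D) has a carboxylic acid group (-C(=O)OH) but the carbonyl is bonded to -OH, not to a halogen.
So the answer is (A).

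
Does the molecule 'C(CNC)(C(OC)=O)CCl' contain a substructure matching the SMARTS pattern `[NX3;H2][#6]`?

No

The pattern [NX3;H2][#6] describes a trivalent nitrogen with two H attached to carbon — a primary amine.
The closest candidate here is an N-methylamino group (-NHCH3), but the nitrogen bears two carbons and only one H (H1), not H2. No other fragment satisfies the full query, so there is no match.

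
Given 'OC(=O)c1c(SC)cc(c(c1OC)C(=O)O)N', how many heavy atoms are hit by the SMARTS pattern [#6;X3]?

Check the 17 heavy atoms by environment: 6× c (aromatic, X3) → match; 3× O (X2) → no; 2× C (X4) → no; 1× N (X3) → no; 1× S (X2) → no; 2× C (X3) → match; 2× O (X1) → no.
Summing the matching environments: 6 + 2 = 8 matching atoms.

8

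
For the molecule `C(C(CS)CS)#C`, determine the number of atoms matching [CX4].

Check the 7 heavy atoms by environment: 3× C (X4) → match; 2× S (X2) → no; 2× C (X2) → no.
That gives 3 matching atoms.

3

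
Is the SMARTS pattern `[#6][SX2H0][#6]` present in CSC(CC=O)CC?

Yes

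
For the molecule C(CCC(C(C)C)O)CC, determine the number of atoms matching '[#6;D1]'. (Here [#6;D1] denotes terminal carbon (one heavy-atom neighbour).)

3

The query [#6;D1] means: carbon bonded to exactly one heavy atom.
Check the 10 heavy atoms by environment: 4× C (D2) → no; 2× C (D3) → no; 3× C (D1) → match; 1× O (D1) → no.
That gives 3 matching atoms.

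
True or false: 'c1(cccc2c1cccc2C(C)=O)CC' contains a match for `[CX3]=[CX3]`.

The pattern [CX3]=[CX3] describes a non-aromatic C=C double bond between two sp2 carbons — an alkene.
The closest candidate here is an ethyl group (-CH2CH3), but its C-C bond is a single bond between CX4 carbons, not CX3=CX3. No other fragment satisfies the full query, so there is no match.

False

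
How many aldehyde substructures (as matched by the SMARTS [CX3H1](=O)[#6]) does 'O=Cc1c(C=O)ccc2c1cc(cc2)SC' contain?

[CX3H1](=O)[#6] is the SMARTS for an aldehyde: an sp2 carbon with one H, double-bonded to O and single-bonded to carbon.
The molecule carries 2 separate instances of an aldehyde (-CHO) meeting every constraint; each maps to a distinct set of atoms, giving 2 matches.

2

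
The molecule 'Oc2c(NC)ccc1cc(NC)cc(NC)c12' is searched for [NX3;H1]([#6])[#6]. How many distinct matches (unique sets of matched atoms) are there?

3

[NX3;H1]([#6])[#6] is the SMARTS for a secondary amine: a trivalent nitrogen with one H, bonded to two carbons.
The molecule carries 3 separate instances of an N-methylamino group (-NHCH3) meeting every constraint; each maps to a distinct set of atoms, giving 3 matches.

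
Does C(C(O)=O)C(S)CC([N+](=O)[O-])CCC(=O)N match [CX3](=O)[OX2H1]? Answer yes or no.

The pattern [CX3](=O)[OX2H1] describes an sp2 carbon double-bonded to O and single-bonded to an -OH oxygen — a carboxylic acid.
The molecule carries a carboxylic acid group (-C(=O)OH), whose atoms satisfy every constraint of the query, so the pattern matches.

Yes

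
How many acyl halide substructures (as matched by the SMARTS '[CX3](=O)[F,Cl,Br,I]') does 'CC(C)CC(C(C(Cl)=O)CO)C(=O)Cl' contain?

2

[CX3](=O)[F,Cl,Br,I] is the SMARTS for an acyl halide: a carbonyl carbon bonded to a halogen.
The molecule carries 2 separate instances of an acyl chloride (-C(=O)Cl) meeting every constraint; each maps to a distinct set of atoms, giving 2 matches.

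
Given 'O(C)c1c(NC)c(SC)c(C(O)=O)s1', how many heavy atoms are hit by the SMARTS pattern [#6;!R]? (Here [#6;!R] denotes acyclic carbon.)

4

Check the 14 heavy atoms by environment: 1× s (aromatic, in 5-ring) → no; 4× c (aromatic, in 5-ring) → no; 4× C (acyclic) → match; 3× O (acyclic) → no; 1× S (acyclic) → no; 1× N (acyclic) → no.
That gives 4 matching atoms.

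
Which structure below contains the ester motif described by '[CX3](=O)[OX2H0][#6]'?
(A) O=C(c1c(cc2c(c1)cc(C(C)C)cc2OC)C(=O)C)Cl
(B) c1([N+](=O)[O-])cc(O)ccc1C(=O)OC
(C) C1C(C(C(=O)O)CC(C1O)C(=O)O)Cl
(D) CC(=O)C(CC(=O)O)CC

B

[CX3](=O)[OX2H0][#6] describes a carbonyl carbon bonded to an oxygen that is itself bonded to carbon (no H on that O) (an ester).
(A) has a methoxy ether (-OCH3) but the ether oxygen is not adjacent to a C=O carbon.
(B) contains a methyl-ester group (-C(=O)OCH3), which satisfies every atom and bond constraint.
(C) has a carboxylic acid group (-C(=O)OH) but the singly-bonded O carries H (OX2H1, not H0).
(D) has a carboxylic acid group (-C(=O)OH) but the singly-bonded O carries H (OX2H1, not H0).
So the answer is (B).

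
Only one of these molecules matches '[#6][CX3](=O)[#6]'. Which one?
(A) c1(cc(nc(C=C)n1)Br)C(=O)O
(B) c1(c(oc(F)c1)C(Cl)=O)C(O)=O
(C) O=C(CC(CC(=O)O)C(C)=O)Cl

C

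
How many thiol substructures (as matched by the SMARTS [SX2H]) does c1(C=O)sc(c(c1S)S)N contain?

2

[SX2H] is the SMARTS for a thiol: an aliphatic sulfur with two connections, one being H.
The molecule carries 2 separate instances of a thiol (-SH) meeting every constraint; each maps to a distinct set of atoms, giving 2 matches.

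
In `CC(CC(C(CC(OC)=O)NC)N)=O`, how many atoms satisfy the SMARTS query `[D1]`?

6

The query [D1] means: atom with exactly one heavy-atom neighbour (degree 1).
Check the 14 heavy atoms by environment: 2× C (D2) → no; 4× C (D3) → no; 2× O (D1) → match; 3× C (D1) → match; 1× O (D2) → no; 1× N (D1) → match; 1× N (D2) → no.
Summing the matching environments: 2 + 3 + 1 = 6 matching atoms.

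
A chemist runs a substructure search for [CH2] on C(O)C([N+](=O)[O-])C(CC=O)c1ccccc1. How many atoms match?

The query [CH2] means: aliphatic carbon with exactly two hydrogens.
Check the 16 heavy atoms by environment: 2× C (H2) → match; 3× C (H1) → no; 2× O (H0) → no; 1× c (aromatic, H0) → no; 5× c (aromatic, H1) → no; 1× O (H1) → no; 1× N (charge +1, H0) → no; 1× O (charge -1, H0) → no.
That gives 2 matching atoms.

2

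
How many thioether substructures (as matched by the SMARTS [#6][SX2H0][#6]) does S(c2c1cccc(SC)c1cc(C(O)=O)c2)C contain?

2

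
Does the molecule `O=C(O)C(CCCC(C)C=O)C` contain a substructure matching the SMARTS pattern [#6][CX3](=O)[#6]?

The pattern [#6][CX3](=O)[#6] describes a carbonyl carbon (no H) flanked by two carbons — a ketone.
The closest candidate here is an aldehyde (-CHO), but the carbonyl carbon has H1, so it is not flanked by two carbons. No other fragment satisfies the full query, so there is no match.

No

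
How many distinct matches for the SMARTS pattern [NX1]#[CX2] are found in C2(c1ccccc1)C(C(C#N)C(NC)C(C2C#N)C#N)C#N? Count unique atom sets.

4

[NX1]#[CX2] is the SMARTS for a nitrile: a nitrogen triple-bonded to a two-connected carbon.
The molecule carries 4 separate instances of a nitrile (-C#N) meeting every constraint; each maps to a distinct set of atoms, giving 4 matches.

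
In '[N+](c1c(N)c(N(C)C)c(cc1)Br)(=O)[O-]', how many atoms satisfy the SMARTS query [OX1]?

2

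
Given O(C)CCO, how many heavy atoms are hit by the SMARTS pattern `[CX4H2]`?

The query [CX4H2] means: sp3 carbon (X4) with exactly two hydrogens.
Check the 5 heavy atoms by environment: 2× C (H2, X4) → match; 1× O (H0, X2) → no; 1× C (H3, X4) → no; 1× O (H1, X2) → no.
That gives 2 matching atoms.

2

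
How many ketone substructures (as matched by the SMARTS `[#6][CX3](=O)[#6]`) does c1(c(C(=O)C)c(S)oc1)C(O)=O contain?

1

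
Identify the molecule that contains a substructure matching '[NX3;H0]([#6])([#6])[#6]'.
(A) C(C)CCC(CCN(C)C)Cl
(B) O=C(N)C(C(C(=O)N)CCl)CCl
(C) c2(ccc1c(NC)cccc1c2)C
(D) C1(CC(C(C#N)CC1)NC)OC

[NX3;H0]([#6])([#6])[#6] describes a trivalent nitrogen with no H, bonded to three carbons (a tertiary amine).
(A) contains a dimethylamino group (-N(CH3)2), which satisfies every atom and bond constraint.
(B) has a primary amide (-C(=O)NH2) but the amide nitrogen has H2 and only one carbon neighbour.
(C) has an N-methylamino group (-NHCH3) but the nitrogen still has one H (H1), not H0.
(D) has an N-methylamino group (-NHCH3) but the nitrogen still has one H (H1), not H0.
So the answer is (A).

A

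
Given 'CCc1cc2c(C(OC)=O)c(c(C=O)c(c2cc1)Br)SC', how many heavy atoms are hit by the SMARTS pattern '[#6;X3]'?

12

Check the 21 heavy atoms by environment: 10× c (aromatic, X3) → match; 1× Br (X1) → no; 2× C (X3) → match; 2× O (X1) → no; 1× O (X2) → no; 4× C (X4) → no; 1× S (X2) → no.
Summing the matching environments: 10 + 2 = 12 matching atoms.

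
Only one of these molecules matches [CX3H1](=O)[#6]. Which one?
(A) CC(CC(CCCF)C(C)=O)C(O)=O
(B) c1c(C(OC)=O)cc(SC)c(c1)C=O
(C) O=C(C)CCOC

B

[CX3H1](=O)[#6] describes an sp2 carbon with one H, double-bonded to O and single-bonded to carbon (an aldehyde).
(A) has an acetyl/ketone group (-C(=O)CH3) but the carbonyl carbon has H0 (two carbon neighbours), not H1.
(B) contains an aldehyde (-CHO), which satisfies every atom and bond constraint.
(C) has an acetyl/ketone group (-C(=O)CH3) but the carbonyl carbon has H0 (two carbon neighbours), not H1.
So the answer is (B).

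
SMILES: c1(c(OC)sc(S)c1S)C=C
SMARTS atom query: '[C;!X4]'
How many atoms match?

Check the 11 heavy atoms by environment: 1× s (aromatic, X2) → no; 4× c (aromatic, X3) → no; 1× O (X2) → no; 1× C (X4) → no; 2× S (X2) → no; 2× C (X3) → match.
That gives 2 matching atoms.

2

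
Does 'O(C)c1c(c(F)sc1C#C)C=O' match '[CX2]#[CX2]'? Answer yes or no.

Yes

The pattern [CX2]#[CX2] describes a carbon-carbon triple bond — an alkyne.
The molecule carries an ethynyl group (-C#CH), whose atoms satisfy every constraint of the query, so the pattern matches.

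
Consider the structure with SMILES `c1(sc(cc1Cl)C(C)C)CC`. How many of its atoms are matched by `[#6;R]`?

The query [#6;R] means: carbon that is part of a ring.
Check the 11 heavy atoms by environment: 1× s (aromatic, in 5-ring) → no; 4× c (aromatic, in 5-ring) → match; 5× C (acyclic) → no; 1× Cl (acyclic) → no.
That gives 4 matching atoms.

4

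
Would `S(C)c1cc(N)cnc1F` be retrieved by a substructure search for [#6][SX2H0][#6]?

Yes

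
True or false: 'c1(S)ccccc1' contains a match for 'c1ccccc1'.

The pattern c1ccccc1 describes six aromatic carbons in a ring — a benzene ring.
The required atom environment is present in the molecule, so the pattern matches.

True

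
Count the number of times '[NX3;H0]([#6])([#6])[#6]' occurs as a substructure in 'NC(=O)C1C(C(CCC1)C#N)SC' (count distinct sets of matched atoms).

0

[NX3;H0]([#6])([#6])[#6] is the SMARTS for a tertiary amine: a trivalent nitrogen with no H, bonded to three carbons.
The molecule has a primary amide (-C(=O)NH2), but the amide nitrogen has H2 and only one carbon neighbour; nothing else fits, so there are 0 matches.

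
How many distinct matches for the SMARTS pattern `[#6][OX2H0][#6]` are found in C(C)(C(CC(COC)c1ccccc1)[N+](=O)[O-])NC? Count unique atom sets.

1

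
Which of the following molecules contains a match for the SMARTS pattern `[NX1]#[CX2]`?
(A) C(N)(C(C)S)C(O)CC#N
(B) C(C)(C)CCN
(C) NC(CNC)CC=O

[NX1]#[CX2] describes a nitrogen triple-bonded to a two-connected carbon (a nitrile).
(A) contains a nitrile (-C#N), which satisfies every atom and bond constraint.
(B) has a primary amino group (-NH2) but the nitrogen is NX3 (three connections), not NX1 triple-bonded.
(C) has a primary amino group (-NH2) but the nitrogen is NX3 (three connections), not NX1 triple-bonded.
So the answer is (A).

A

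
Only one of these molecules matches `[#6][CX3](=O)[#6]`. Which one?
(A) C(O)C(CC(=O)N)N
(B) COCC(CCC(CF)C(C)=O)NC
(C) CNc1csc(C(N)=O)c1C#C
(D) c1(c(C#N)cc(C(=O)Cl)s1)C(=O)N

B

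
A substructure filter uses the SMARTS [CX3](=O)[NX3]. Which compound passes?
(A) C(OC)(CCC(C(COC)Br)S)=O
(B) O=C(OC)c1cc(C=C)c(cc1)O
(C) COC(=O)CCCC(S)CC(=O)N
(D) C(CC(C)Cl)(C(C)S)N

[CX3](=O)[NX3] describes a carbonyl carbon bonded to a trivalent nitrogen (an amide).
(A) has a methyl-ester group (-C(=O)OCH3) but the carbonyl is bonded to O, not to an NX3 nitrogen.
(B) has a methyl-ester group (-C(=O)OCH3) but the carbonyl is bonded to O, not to an NX3 nitrogen.
(C) contains a primary amide (-C(=O)NH2), which satisfies every atom and bond constraint.
(D) has a primary amino group (-NH2) but the -NH2 is not attached to a carbonyl carbon.
So the answer is (C).

C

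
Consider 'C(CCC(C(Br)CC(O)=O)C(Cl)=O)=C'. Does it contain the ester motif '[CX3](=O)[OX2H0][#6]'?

The pattern [CX3](=O)[OX2H0][#6] describes a carbonyl carbon bonded to an oxygen that is itself bonded to carbon (no H on that O) — an ester.
The closest candidate here is a carboxylic acid group (-C(=O)OH), but the singly-bonded O carries H (OX2H1, not H0). No other fragment satisfies the full query, so there is no match.

No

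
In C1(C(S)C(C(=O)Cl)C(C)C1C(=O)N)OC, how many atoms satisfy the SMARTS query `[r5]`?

5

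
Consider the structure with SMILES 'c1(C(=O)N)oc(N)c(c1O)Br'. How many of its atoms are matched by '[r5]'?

5

The query [r5] means: r5 matches atoms in a five-membered ring.
Check the 11 heavy atoms by environment: 1× o (aromatic, in 5-ring) → match; 4× c (aromatic, in 5-ring) → match; 1× Br (acyclic) → no; 1× C (acyclic) → no; 2× O (acyclic) → no; 2× N (acyclic) → no.
Summing the matching environments: 1 + 4 = 5 matching atoms.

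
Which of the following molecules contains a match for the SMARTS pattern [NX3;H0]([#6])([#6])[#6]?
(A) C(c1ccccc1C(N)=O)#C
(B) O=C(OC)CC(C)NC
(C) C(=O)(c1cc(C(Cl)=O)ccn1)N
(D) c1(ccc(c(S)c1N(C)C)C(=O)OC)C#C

D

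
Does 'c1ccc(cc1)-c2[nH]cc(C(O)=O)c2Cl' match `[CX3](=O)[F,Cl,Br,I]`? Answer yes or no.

No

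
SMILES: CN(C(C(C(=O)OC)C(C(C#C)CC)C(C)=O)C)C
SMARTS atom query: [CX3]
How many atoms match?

2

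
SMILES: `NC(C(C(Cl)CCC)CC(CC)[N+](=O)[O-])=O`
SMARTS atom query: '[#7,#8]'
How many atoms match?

5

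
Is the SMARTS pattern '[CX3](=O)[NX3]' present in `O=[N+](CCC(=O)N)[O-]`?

Yes

The pattern [CX3](=O)[NX3] describes a carbonyl carbon bonded to a trivalent nitrogen — an amide.
The molecule carries a primary amide (-C(=O)NH2), whose atoms satisfy every constraint of the query, so the pattern matches.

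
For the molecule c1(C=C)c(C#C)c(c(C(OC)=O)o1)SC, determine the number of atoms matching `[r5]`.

The query [r5] means: r5 matches atoms in a five-membered ring.
Check the 15 heavy atoms by environment: 1× o (aromatic, in 5-ring) → match; 4× c (aromatic, in 5-ring) → match; 7× C (acyclic) → no; 2× O (acyclic) → no; 1× S (acyclic) → no.
Summing the matching environments: 1 + 4 = 5 matching atoms.

5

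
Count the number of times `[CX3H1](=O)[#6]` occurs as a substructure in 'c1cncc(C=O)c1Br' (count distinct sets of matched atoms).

1

[CX3H1](=O)[#6] is the SMARTS for an aldehyde: an sp2 carbon with one H, double-bonded to O and single-bonded to carbon.
Exactly one fragment in the molecule meets all constraints, giving 1 match.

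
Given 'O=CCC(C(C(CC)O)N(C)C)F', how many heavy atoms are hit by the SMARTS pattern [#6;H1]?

4

The query [#6;H1] means: any carbon bearing exactly one hydrogen.
Check the 13 heavy atoms by environment: 2× C (H2) → no; 4× C (H1) → match; 3× C (H3) → no; 1× N (H0) → no; 1× F (H0) → no; 1× O (H1) → no; 1× O (H0) → no.
That gives 4 matching atoms.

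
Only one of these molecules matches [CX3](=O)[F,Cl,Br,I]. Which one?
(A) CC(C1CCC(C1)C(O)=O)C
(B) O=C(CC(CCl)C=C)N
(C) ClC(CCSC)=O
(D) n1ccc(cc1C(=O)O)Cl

C

[CX3](=O)[F,Cl,Br,I] describes a carbonyl carbon bonded to a halogen (an acyl halide).
(A) has a carboxylic acid group (-C(=O)OH) but the carbonyl is bonded to -OH, not to a halogen.
(B) has a chloro substituent but the Cl is not on a carbonyl carbon.
(C) contains an acyl chloride (-C(=O)Cl), which satisfies every atom and bond constraint.
(D) has a carboxylic acid group (-C(=O)OH) but the carbonyl is bonded to -OH, not to a halogen.
So the answer is (C).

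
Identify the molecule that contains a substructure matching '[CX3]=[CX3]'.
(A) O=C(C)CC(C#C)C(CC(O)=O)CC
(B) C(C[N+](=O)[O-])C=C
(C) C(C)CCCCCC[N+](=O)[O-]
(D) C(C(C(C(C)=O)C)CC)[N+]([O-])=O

B

[CX3]=[CX3] describes a non-aromatic C=C double bond between two sp2 carbons (an alkene).
(A) has an ethynyl group (-C#CH) but the C-C bond is a triple bond, not a double bond.
(B) contains a vinyl group (-CH=CH2), which satisfies every atom and bond constraint.
(C) has an ethyl group (-CH2CH3) but its C-C bond is a single bond between CX4 carbons, not CX3=CX3.
(D) has an ethyl group (-CH2CH3) but its C-C bond is a single bond between CX4 carbons, not CX3=CX3.
So the answer is (B).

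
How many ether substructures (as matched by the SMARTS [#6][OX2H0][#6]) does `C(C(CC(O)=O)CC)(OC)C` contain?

[#6][OX2H0][#6] is the SMARTS for an ether: an aliphatic oxygen bridging two carbons with no H on the oxygen.
Exactly one fragment in the molecule meets all constraints, giving 1 match.

1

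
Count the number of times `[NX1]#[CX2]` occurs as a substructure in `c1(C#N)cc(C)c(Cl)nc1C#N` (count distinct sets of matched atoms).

2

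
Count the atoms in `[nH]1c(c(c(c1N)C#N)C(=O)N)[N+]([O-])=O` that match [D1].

Check the 14 heavy atoms by environment: 1× n (aromatic, D2) → no; 4× c (aromatic, D3) → no; 1× N (charge +1, D3) → no; 1× O (charge -1, D1) → match; 2× O (D1) → match; 1× C (D3) → no; 3× N (D1) → match; 1× C (D2) → no.
Summing the matching environments: 1 + 2 + 3 = 6 matching atoms.

6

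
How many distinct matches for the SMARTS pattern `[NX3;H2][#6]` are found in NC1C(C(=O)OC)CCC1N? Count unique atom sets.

2

[NX3;H2][#6] is the SMARTS for a primary amine: a trivalent nitrogen with two H attached to carbon.
The molecule carries 2 separate instances of a primary amino group (-NH2) meeting every constraint; each maps to a distinct set of atoms, giving 2 matches.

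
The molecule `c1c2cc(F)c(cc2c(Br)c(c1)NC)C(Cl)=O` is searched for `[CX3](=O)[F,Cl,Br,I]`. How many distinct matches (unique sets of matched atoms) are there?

1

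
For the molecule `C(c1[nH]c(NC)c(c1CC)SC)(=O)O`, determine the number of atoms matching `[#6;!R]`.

The query [#6;!R] means: carbon not in any ring.
Check the 14 heavy atoms by environment: 1× n (aromatic, in 5-ring) → no; 4× c (aromatic, in 5-ring) → no; 5× C (acyclic) → match; 1× N (acyclic) → no; 1× S (acyclic) → no; 2× O (acyclic) → no.
That gives 5 matching atoms.

5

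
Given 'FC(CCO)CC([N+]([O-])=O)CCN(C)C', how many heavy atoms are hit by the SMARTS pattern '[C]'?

9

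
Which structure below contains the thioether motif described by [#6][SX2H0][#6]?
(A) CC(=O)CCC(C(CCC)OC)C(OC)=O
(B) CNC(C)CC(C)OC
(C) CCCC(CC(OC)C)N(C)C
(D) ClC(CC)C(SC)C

D

[#6][SX2H0][#6] describes an aliphatic sulfur bridging two carbons with no H on the sulfur (a thioether).
(A) has a methoxy ether (-OCH3) but the bridging atom is O, not S.
(B) has a methoxy ether (-OCH3) but the bridging atom is O, not S.
(C) has a methoxy ether (-OCH3) but the bridging atom is O, not S.
(D) contains a methylthio ether (-SCH3), which satisfies every atom and bond constraint.
So the answer is (D).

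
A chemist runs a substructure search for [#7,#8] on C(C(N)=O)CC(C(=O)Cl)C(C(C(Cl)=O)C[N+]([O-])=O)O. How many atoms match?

Check the 19 heavy atoms by environment: 9× C → no; 5× O → match; 2× Cl → no; 1× N → match; 1× N (charge +1) → match; 1× O (charge -1) → match.
Summing the matching environments: 5 + 1 + 1 + 1 = 8 matching atoms.

8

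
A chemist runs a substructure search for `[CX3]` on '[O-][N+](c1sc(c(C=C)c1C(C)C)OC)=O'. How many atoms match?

2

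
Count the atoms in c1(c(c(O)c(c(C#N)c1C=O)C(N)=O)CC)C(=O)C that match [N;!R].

2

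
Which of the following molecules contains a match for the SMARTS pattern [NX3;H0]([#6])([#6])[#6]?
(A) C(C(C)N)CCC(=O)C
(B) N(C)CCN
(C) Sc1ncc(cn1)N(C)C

[NX3;H0]([#6])([#6])[#6] describes a trivalent nitrogen with no H, bonded to three carbons (a tertiary amine).
(A) has a primary amino group (-NH2) but the nitrogen has H2, not H0 with three carbons.
(B) has a primary amino group (-NH2) but the nitrogen has H2, not H0 with three carbons.
(C) contains a dimethylamino group (-N(CH3)2), which satisfies every atom and bond constraint.
So the answer is (C).

C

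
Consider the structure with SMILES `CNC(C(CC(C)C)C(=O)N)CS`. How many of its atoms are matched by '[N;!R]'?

2

The query [N;!R] means: aliphatic nitrogen not in a ring.
Check the 13 heavy atoms by environment: 9× C (acyclic) → no; 1× O (acyclic) → no; 2× N (acyclic) → match; 1× S (acyclic) → no.
That gives 2 matching atoms.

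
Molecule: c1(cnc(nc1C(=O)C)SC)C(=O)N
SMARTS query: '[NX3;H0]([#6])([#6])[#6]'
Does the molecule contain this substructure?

No

The pattern [NX3;H0]([#6])([#6])[#6] describes a trivalent nitrogen with no H, bonded to three carbons — a tertiary amine.
The closest candidate here is a primary amide (-C(=O)NH2), but the amide nitrogen has H2 and only one carbon neighbour. No other fragment satisfies the full query, so there is no match.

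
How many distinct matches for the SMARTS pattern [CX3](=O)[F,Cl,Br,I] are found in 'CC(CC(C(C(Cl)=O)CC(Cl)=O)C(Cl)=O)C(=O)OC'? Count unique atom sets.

[CX3](=O)[F,Cl,Br,I] is the SMARTS for an acyl halide: a carbonyl carbon bonded to a halogen.
The molecule carries 3 separate instances of an acyl chloride (-C(=O)Cl) meeting every constraint; each maps to a distinct set of atoms, giving 3 matches.

3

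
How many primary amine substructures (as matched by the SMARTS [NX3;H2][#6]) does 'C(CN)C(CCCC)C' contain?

1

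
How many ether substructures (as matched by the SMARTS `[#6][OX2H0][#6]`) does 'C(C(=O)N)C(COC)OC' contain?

2

[#6][OX2H0][#6] is the SMARTS for an ether: an aliphatic oxygen bridging two carbons with no H on the oxygen.
The molecule carries 2 separate instances of a methoxy ether (-OCH3) meeting every constraint; each maps to a distinct set of atoms, giving 2 matches.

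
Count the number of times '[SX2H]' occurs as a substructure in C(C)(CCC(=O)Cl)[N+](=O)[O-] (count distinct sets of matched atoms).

0

[SX2H] is the SMARTS for a thiol: an aliphatic sulfur with two connections, one being H.
No fragment in the molecule satisfies every constraint, giving 0 matches.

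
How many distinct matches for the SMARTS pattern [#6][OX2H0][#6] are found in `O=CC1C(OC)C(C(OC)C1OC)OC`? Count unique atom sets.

4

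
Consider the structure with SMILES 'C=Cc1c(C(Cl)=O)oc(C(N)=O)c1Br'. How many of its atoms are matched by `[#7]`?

The query [#7] means: #7 matches any nitrogen atom regardless of aromaticity.
Check the 14 heavy atoms by environment: 1× o (aromatic) → no; 4× c (aromatic) → no; 4× C → no; 2× O → no; 1× N → match; 1× Cl → no; 1× Br → no.
That gives 1 matching atom.

1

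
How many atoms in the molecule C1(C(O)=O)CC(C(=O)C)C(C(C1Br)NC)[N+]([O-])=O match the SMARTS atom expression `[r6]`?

6

The query [r6] means: r6 matches atoms in a six-membered ring.
Check the 18 heavy atoms by environment: 6× C (in 6-ring) → match; 4× C (acyclic) → no; 4× O (acyclic) → no; 1× Br (acyclic) → no; 1× N (charge +1, acyclic) → no; 1× O (charge -1, acyclic) → no; 1× N (acyclic) → no.
That gives 6 matching atoms.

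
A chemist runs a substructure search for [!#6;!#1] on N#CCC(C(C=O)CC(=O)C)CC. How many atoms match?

3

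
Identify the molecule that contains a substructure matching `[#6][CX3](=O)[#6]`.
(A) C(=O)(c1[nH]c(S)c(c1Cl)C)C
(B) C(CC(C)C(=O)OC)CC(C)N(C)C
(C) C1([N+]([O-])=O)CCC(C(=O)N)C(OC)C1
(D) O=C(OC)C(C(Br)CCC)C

A

[#6][CX3](=O)[#6] describes a carbonyl carbon (no H) flanked by two carbons (a ketone).
(A) contains an acetyl/ketone group (-C(=O)CH3), which satisfies every atom and bond constraint.
(B) has a methyl-ester group (-C(=O)OCH3) but one neighbour of the carbonyl carbon is O, not C.
(C) has a primary amide (-C(=O)NH2) but one neighbour of the carbonyl carbon is N, not C.
(D) has a methyl-ester group (-C(=O)OCH3) but one neighbour of the carbonyl carbon is O, not C.
So the answer is (A).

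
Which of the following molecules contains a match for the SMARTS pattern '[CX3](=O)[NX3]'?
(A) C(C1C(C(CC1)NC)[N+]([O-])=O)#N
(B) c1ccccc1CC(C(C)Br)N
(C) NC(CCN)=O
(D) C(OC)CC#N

C

[CX3](=O)[NX3] describes a carbonyl carbon bonded to a trivalent nitrogen (an amide).
(A) has a nitrile (-C#N) but the nitrile N is NX1 (triple-bonded), not NX3.
(B) has a primary amino group (-NH2) but the -NH2 is not attached to a carbonyl carbon.
(C) contains a primary amide (-C(=O)NH2), which satisfies every atom and bond constraint.
(D) has a nitrile (-C#N) but the nitrile N is NX1 (triple-bonded), not NX3.
So the answer is (C).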